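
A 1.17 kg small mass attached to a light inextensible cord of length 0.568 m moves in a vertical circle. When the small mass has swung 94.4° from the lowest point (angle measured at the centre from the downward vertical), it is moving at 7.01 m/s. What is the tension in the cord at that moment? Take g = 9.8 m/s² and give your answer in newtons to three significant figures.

Take the radial direction toward the centre of the circle as positive. The component of the weight along the string toward the centre is −mg cos φ (φ measured from the bottom), so Newton's second law along the string gives T − mg cos φ = m v²/r.
cos 94.4° = -0.07672, so T = m(v²/r + g cos φ) = 1.17 × ((7.01)²/0.568 + 9.8 × -0.07672) = 1.17 × (86.51 + (-0.7518)) = 1.17 × 85.76 = 100.3 N.

100 N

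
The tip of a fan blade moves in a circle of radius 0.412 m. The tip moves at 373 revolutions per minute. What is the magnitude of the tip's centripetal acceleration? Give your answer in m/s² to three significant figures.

629 m/s²

ω = 373 rev/min × 2π/60 = 39.06 rad/s, so v = ωr = 39.06 × 0.412 = 16.09 m/s.
a_c = v²/r = (16.09)²/0.412 = 259.0/0.412 = 628.6 m/s².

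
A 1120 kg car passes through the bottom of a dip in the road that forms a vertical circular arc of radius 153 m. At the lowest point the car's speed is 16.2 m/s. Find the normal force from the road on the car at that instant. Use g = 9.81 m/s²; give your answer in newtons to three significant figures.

At the lowest point, N points up (toward the centre) and the weight mg points down (away from the centre), so the net inward force is N − mg = mv²/r.
N = m(v²/r + g) = 1120 × ((16.2)²/153 + 9.81) = 1120 × (1.715 + 9.81) = 1120 × 11.53 = 12910 N.

12900 N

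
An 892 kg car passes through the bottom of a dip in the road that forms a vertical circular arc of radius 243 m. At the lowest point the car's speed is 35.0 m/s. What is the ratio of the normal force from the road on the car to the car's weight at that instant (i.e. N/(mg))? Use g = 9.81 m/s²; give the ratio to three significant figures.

1.51

At the bottom, N − mg = mv²/r, so N = m(v²/r + g) and N/(mg) = v²/(rg) + 1 = (35.0)²/(243 × 9.81) + 1 = 0.5139 + 1 = 1.514.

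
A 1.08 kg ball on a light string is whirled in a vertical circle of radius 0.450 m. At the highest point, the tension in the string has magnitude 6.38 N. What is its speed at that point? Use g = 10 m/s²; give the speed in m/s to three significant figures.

2.68 m/s

At the top, T + mg = mv²/r, so v = √(r(T/m + g)) = √(0.450 × (6.38/1.08 + 10.0)) = √(0.450 × 15.91) = √7.158 = 2.676 m/s.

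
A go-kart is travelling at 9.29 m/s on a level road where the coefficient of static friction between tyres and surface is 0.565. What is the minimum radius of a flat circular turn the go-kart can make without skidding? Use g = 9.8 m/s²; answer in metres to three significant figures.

15.6 m

At the limit, μ_s m g = m v²/r, so r_min = v²/(μ_s g) = (9.29)²/(0.565 × 9.8) = 86.30/5.537 = 15.59 m.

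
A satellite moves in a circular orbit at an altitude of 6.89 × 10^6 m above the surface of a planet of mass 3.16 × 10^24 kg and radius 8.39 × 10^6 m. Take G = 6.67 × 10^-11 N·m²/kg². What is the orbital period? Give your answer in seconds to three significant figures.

r = R + h = 8.39 × 10^6 + 6.89 × 10^6 = 1.528 × 10^7 m. Gravity provides the centripetal force: G M m / r² = m v² / r ⇒ v = √(GM/r) = 3714 m/s.
T = 2πr/v = 2π × 1.528 × 10^7 / 3714 = 25850 s.

25800 s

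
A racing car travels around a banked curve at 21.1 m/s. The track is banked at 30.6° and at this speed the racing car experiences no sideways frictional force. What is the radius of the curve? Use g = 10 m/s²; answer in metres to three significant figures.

Frictionless banking: tanθ = v²/(rg), so r = v²/(g tanθ).
r = (21.1)²/(10.0 × tan 30.6°) = 445.2/(10.0 × 0.5914) = 445.2/5.914 = 75.28 m.

75.3 m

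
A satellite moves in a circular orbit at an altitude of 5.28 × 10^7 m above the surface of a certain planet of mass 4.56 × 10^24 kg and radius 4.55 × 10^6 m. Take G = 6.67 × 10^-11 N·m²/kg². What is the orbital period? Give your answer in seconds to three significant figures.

r = R + h = 4.55 × 10^6 + 5.28 × 10^7 = 5.735 × 10^7 m. Gravity provides the centripetal force: G M m / r² = m v² / r ⇒ v = √(GM/r) = 2303 m/s.
T = 2πr/v = 2π × 5.735 × 10^7 / 2303 = 156500 s.

156000 s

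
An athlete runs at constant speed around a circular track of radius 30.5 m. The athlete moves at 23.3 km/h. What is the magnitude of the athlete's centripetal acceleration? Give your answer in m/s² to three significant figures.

v = 23.3 km/h = 23.3/3.6 = 6.472 m/s.
a_c = v²/r = (6.472)²/30.5 = 41.89/30.5 = 1.373 m/s².

1.37 m/s²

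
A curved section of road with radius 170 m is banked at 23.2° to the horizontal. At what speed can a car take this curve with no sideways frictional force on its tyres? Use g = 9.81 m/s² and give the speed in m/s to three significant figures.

26.7 m/s

On a frictionless banked curve, N sinθ = mv²/r and N cosθ = mg, so tanθ = v²/(rg).
v = √(r g tanθ) = √(170 × 9.81 × tan 23.2°) = √(170 × 9.81 × 0.4286) = √714.8 = 26.74 m/s.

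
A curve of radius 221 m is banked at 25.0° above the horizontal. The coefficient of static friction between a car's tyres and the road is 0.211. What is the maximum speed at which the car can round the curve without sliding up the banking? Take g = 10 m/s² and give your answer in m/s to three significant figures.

At the maximum speed, friction acts down the slope at its limiting value f = μN. Radially (horizontal, toward centre): N sinθ + μN cosθ = mv²/r. Vertically: N cosθ − μN sinθ = mg.
Dividing: v² = r g (sinθ + μcosθ)/(cosθ − μsinθ).
sinθ + μcosθ = 0.4226 + 0.211×0.9063 = 0.6138; cosθ − μsinθ = 0.9063 − 0.211×0.4226 = 0.8171.
v² = 221 × 10.0 × 0.6138/0.8171 = 1660 m²/s², so v = 40.75 m/s.

40.7 m/s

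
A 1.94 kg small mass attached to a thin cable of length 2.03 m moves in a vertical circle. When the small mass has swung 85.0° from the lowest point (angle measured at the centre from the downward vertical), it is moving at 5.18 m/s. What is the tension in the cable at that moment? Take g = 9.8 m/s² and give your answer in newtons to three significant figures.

27.3 N

Take the radial direction toward the centre of the circle as positive. The component of the weight along the string toward the centre is −mg cos φ (φ measured from the bottom), so Newton's second law along the string gives T − mg cos φ = m v²/r.
cos 85.0° = 0.08716, so T = m(v²/r + g cos φ) = 1.94 × ((5.18)²/2.03 + 9.8 × 0.08716) = 1.94 × (13.22 + (0.8541)) = 1.94 × 14.07 = 27.30 N.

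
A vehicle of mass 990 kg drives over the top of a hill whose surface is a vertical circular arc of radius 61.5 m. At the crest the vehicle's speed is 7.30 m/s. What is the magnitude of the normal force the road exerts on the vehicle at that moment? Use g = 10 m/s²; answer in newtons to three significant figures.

9040 N

At the crest the centripetal acceleration points downward (toward the centre of the arc), so mg − N = mv²/r.
N = m(g − v²/r) = 990 × (10.0 − (7.30)²/61.5) = 990 × (10.0 − 0.8665) = 990 × 9.133 = 9042 N.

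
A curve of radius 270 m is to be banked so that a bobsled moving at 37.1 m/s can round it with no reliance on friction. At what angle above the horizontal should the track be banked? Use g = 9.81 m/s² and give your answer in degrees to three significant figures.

For a frictionless banked turn: horizontally N sinθ = mv²/r and vertically N cosθ = mg.
Dividing: tanθ = v²/(r g) = (37.1)²/(270 × 9.81) = 1376/2649 = 0.5197.
θ = arctan(0.5197) = 27.46°.

27.5°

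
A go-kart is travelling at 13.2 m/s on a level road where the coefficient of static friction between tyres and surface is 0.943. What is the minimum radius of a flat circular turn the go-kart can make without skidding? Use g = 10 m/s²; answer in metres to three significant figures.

18.5 m

At the limit, μ_s m g = m v²/r, so r_min = v²/(μ_s g) = (13.2)²/(0.943 × 10.0) = 174.2/9.430 = 18.48 m.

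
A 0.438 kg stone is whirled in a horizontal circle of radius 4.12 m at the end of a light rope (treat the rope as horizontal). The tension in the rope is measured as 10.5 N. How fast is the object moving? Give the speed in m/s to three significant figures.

9.94 m/s

T = m v²/r ⇒ v = √(T r / m) = √(10.5 × 4.12 / 0.438) = √98.77 = 9.938 m/s.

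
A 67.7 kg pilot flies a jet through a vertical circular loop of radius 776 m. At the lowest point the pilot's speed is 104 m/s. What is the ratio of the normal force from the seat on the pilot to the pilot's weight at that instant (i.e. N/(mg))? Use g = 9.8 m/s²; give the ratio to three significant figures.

At the bottom, N − mg = mv²/r, so N = m(v²/r + g) and N/(mg) = v²/(rg) + 1 = (104)²/(776 × 9.8) + 1 = 1.422 + 1 = 2.422.

2.42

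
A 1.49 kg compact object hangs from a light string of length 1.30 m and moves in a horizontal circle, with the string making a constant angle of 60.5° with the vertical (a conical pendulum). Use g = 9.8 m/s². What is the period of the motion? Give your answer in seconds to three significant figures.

1.61 s

r = L sinθ = 1.131 m. From T sinθ = mω²r and T cosθ = mg: tanθ = ω²r/g, so ω² = g tanθ / r = g/(L cosθ).
ω = √(g/(L cosθ)) = √(9.8/(1.30 × 0.4924)) = √15.31 = 3.913 rad/s.
Period = 2π/ω = 1.606 s.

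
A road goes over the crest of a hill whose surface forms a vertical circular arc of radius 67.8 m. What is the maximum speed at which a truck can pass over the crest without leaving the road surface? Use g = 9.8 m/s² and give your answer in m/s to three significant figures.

25.8 m/s

At the crest the centre of the circle is below the truck, so the net downward (centripetal) force is mg − N = mv²/r.
The truck leaves the road when N → 0, giving v_max = √(g r) = √(9.8 × 67.8) = 25.78 m/s.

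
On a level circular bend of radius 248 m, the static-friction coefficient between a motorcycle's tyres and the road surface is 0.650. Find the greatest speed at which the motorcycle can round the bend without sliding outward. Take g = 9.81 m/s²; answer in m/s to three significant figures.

Friction provides the centripetal force on a flat curve. At maximum speed it is at its limiting value: μ_s m g = m v²/r.
Mass cancels: v_max = √(μ_s g r) = √(0.650 × 9.81 × 248) = √1581 = 39.77 m/s.

39.8 m/s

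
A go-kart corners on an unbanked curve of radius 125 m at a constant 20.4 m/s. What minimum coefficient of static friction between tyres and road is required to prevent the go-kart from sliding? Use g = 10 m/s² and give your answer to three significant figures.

Friction provides the centripetal force: μ_s m g = m v²/r, so μ_s = v²/(g r) = (20.40)²/(10.0 × 125) = 416.2/1250 = 0.3329.

0.333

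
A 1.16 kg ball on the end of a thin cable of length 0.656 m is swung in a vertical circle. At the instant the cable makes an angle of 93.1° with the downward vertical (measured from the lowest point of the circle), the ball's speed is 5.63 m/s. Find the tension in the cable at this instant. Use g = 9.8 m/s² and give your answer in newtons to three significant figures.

55.4 N

Take the radial direction toward the centre of the circle as positive. The component of the weight along the string toward the centre is −mg cos φ (φ measured from the bottom), so Newton's second law along the string gives T − mg cos φ = m v²/r.
cos 93.1° = -0.05408, so T = m(v²/r + g cos φ) = 1.16 × ((5.63)²/0.656 + 9.8 × -0.05408) = 1.16 × (48.32 + (-0.5300)) = 1.16 × 47.79 = 55.43 N.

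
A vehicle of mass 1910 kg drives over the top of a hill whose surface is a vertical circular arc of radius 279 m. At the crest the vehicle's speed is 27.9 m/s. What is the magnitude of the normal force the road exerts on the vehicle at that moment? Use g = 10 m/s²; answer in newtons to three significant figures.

13800 N

At the crest the centripetal acceleration points downward (toward the centre of the arc), so mg − N = mv²/r.
N = m(g − v²/r) = 1910 × (10.0 − (27.9)²/279) = 1910 × (10.0 − 2.790) = 1910 × 7.210 = 13770 N.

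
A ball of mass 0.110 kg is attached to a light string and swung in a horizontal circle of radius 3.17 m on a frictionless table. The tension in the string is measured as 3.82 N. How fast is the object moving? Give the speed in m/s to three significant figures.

10.5 m/s

T = m v²/r ⇒ v = √(T r / m) = √(3.82 × 3.17 / 0.110) = √110.1 = 10.49 m/s.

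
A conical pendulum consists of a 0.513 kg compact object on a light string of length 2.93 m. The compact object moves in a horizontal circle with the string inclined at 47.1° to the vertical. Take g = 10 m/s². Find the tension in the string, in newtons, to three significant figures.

7.54 N

Vertically the bob has no acceleration, so T cosθ = mg.
T = mg/cosθ = 0.513 × 10.0 / cos 47.1° = 5.130/0.6807 = 7.536 N.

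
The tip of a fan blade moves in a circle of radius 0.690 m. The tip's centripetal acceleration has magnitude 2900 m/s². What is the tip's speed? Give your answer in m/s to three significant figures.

a_c = v²/r ⇒ v = √(a_c · r) = √(2900 × 0.690) = √2001 = 44.73 m/s.

44.7 m/s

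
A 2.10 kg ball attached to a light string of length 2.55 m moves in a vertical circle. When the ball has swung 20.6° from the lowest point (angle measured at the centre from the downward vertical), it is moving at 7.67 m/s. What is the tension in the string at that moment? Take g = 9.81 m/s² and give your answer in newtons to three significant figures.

67.7 N

Take the radial direction toward the centre of the circle as positive. The component of the weight along the string toward the centre is −mg cos φ (φ measured from the bottom), so Newton's second law along the string gives T − mg cos φ = m v²/r.
cos 20.6° = 0.9361, so T = m(v²/r + g cos φ) = 2.10 × ((7.67)²/2.55 + 9.81 × 0.9361) = 2.10 × (23.07 + (9.183)) = 2.10 × 32.25 = 67.73 N.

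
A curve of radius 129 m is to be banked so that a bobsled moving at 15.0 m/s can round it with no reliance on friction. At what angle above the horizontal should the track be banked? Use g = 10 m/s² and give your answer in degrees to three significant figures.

9.89°

For a frictionless banked turn: horizontally N sinθ = mv²/r and vertically N cosθ = mg.
Dividing: tanθ = v²/(r g) = (15.0)²/(129 × 10.0) = 225.0/1290 = 0.1744.
θ = arctan(0.1744) = 9.894°.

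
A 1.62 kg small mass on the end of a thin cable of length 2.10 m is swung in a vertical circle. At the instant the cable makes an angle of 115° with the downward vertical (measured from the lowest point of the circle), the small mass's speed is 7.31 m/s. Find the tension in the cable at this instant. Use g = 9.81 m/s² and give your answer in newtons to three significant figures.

34.5 N

Take the radial direction toward the centre of the circle as positive. The component of the weight along the string toward the centre is −mg cos φ (φ measured from the bottom), so Newton's second law along the string gives T − mg cos φ = m v²/r.
cos 115° = -0.4226, so T = m(v²/r + g cos φ) = 1.62 × ((7.31)²/2.10 + 9.81 × -0.4226) = 1.62 × (25.45 + (-4.146)) = 1.62 × 21.30 = 34.51 N.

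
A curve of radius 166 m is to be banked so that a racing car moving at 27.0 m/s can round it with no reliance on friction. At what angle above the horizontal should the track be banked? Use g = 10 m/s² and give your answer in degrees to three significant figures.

For a frictionless banked turn: horizontally N sinθ = mv²/r and vertically N cosθ = mg.
Dividing: tanθ = v²/(r g) = (27.0)²/(166 × 10.0) = 729.0/1660 = 0.4392.
θ = arctan(0.4392) = 23.71°.

23.7°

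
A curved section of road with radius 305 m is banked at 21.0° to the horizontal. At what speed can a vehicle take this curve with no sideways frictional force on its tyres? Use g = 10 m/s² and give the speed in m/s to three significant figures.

On a frictionless banked curve, N sinθ = mv²/r and N cosθ = mg, so tanθ = v²/(rg).
v = √(r g tanθ) = √(305 × 10.0 × tan 21.0°) = √(305 × 10.0 × 0.3839) = √1171 = 34.22 m/s.

34.2 m/s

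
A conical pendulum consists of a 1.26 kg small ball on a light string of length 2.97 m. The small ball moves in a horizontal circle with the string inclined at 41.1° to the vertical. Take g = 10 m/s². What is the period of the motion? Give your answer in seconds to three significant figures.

2.97 s

r = L sinθ = 1.952 m. From T sinθ = mω²r and T cosθ = mg: tanθ = ω²r/g, so ω² = g tanθ / r = g/(L cosθ).
ω = √(g/(L cosθ)) = √(10.0/(2.97 × 0.7536)) = √4.468 = 2.114 rad/s.
Period = 2π/ω = 2.972 s.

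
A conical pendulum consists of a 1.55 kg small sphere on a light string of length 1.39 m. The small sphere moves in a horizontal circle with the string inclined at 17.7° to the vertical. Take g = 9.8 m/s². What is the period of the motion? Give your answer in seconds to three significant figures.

2.31 s

r = L sinθ = 0.4226 m. From T sinθ = mω²r and T cosθ = mg: tanθ = ω²r/g, so ω² = g tanθ / r = g/(L cosθ).
ω = √(g/(L cosθ)) = √(9.8/(1.39 × 0.9527)) = √7.401 = 2.720 rad/s.
Period = 2π/ω = 2.310 s.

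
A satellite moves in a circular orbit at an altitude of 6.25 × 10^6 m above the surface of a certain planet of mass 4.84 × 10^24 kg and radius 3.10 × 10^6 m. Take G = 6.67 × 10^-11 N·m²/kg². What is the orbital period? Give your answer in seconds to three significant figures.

10000 s

r = R + h = 3.10 × 10^6 + 6.25 × 10^6 = 9.350 × 10^6 m. Gravity provides the centripetal force: G M m / r² = m v² / r ⇒ v = √(GM/r) = 5876 m/s.
T = 2πr/v = 2π × 9.350 × 10^6 / 5876 = 9998 s.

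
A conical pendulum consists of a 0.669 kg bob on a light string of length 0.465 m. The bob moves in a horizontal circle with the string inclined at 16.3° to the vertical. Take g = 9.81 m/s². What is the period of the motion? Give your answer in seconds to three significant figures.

r = L sinθ = 0.1305 m. From T sinθ = mω²r and T cosθ = mg: tanθ = ω²r/g, so ω² = g tanθ / r = g/(L cosθ).
ω = √(g/(L cosθ)) = √(9.81/(0.465 × 0.9598)) = √21.98 = 4.688 rad/s.
Period = 2π/ω = 1.340 s.

1.34 s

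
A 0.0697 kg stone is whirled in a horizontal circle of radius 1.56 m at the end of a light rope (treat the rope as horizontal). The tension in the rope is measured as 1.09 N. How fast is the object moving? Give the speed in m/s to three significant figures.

4.94 m/s

T = m v²/r ⇒ v = √(T r / m) = √(1.09 × 1.56 / 0.0697) = √24.40 = 4.939 m/s.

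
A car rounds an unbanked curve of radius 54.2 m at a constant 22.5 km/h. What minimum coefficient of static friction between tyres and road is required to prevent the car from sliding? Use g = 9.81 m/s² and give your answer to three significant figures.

0.0735

v = 22.5/3.6 = 6.250 m/s.
Friction provides the centripetal force: μ_s m g = m v²/r, so μ_s = v²/(g r) = (6.250)²/(9.81 × 54.2) = 39.06/531.7 = 0.07347.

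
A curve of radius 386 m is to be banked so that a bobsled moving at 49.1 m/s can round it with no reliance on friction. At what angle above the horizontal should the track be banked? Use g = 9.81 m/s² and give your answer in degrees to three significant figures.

32.5°

With no friction, the horizontal component of the normal force provides the centripetal force: N sinθ = mv²/r, while N cosθ = mg vertically.
Dividing: tanθ = v²/(r g) = (49.1)²/(386 × 9.81) = 2411/3787 = 0.6367.
θ = arctan(0.6367) = 32.48°.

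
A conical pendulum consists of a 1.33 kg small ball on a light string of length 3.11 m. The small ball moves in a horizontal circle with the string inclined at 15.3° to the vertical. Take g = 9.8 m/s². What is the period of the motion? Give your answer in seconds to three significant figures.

3.48 s

r = L sinθ = 0.8206 m. From T sinθ = mω²r and T cosθ = mg: tanθ = ω²r/g, so ω² = g tanθ / r = g/(L cosθ).
ω = √(g/(L cosθ)) = √(9.8/(3.11 × 0.9646)) = √3.267 = 1.807 rad/s.
Period = 2π/ω = 3.476 s.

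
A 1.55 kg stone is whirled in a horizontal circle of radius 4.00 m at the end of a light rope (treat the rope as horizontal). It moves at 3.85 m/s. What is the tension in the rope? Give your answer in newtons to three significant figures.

The tension is the only horizontal force, so it supplies the full centripetal force: T = m v²/r = 1.55 × (3.850)²/4.00 = 1.55 × 14.82/4.00 = 5.744 N.

5.74 N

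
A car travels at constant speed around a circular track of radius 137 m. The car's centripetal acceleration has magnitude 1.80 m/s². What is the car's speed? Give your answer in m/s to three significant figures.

15.7 m/s

a_c = v²/r ⇒ v = √(a_c · r) = √(1.80 × 137) = √246.6 = 15.70 m/s.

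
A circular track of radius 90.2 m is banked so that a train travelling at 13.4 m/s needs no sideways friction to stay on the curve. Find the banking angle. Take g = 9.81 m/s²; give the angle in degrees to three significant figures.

11.5°

For a frictionless banked turn: horizontally N sinθ = mv²/r and vertically N cosθ = mg.
Dividing: tanθ = v²/(r g) = (13.4)²/(90.2 × 9.81) = 179.6/884.9 = 0.2029.
θ = arctan(0.2029) = 11.47°.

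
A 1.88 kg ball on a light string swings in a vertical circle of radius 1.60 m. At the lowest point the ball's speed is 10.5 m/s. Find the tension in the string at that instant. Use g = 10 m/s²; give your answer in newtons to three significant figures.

148 N

At the lowest point, T points up (toward the centre) and the weight mg points down (away from the centre), so the net inward force is T − mg = mv²/r.
T = m(v²/r + g) = 1.88 × ((10.5)²/1.60 + 10.0) = 1.88 × (68.91 + 10.0) = 1.88 × 78.91 = 148.3 N.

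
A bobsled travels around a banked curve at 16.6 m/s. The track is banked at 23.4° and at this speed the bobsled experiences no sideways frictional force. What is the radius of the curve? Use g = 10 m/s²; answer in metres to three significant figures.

Frictionless banking: tanθ = v²/(rg), so r = v²/(g tanθ).
r = (16.6)²/(10.0 × tan 23.4°) = 275.6/(10.0 × 0.4327) = 275.6/4.327 = 63.68 m.

63.7 m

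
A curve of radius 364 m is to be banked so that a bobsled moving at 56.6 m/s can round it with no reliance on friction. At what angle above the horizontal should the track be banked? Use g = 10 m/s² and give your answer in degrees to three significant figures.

41.4°

With no friction, the horizontal component of the normal force provides the centripetal force: N sinθ = mv²/r, while N cosθ = mg vertically.
Dividing: tanθ = v²/(r g) = (56.6)²/(364 × 10.0) = 3204/3640 = 0.8801.
θ = arctan(0.8801) = 41.35°.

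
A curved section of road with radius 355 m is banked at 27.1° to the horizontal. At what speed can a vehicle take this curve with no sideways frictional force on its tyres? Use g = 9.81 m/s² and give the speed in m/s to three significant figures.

42.2 m/s

On a frictionless banked curve, N sinθ = mv²/r and N cosθ = mg, so tanθ = v²/(rg).
v = √(r g tanθ) = √(355 × 9.81 × tan 27.1°) = √(355 × 9.81 × 0.5117) = √1782 = 42.22 m/s.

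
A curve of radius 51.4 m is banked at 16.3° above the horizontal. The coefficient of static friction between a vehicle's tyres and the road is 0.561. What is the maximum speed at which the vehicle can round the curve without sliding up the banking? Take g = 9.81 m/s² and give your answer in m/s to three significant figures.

At the maximum speed, friction acts down the slope at its limiting value f = μN. Radially (horizontal, toward centre): N sinθ + μN cosθ = mv²/r. Vertically: N cosθ − μN sinθ = mg.
Dividing: v² = r g (sinθ + μcosθ)/(cosθ − μsinθ).
sinθ + μcosθ = 0.2807 + 0.561×0.9598 = 0.8191; cosθ − μsinθ = 0.9598 − 0.561×0.2807 = 0.8024.
v² = 51.4 × 9.81 × 0.8191/0.8024 = 514.8 m²/s², so v = 22.69 m/s.

22.7 m/s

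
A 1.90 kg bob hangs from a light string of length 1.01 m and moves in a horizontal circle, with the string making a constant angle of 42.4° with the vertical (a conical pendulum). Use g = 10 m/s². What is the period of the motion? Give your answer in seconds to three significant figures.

r = L sinθ = 0.6810 m. From T sinθ = mω²r and T cosθ = mg: tanθ = ω²r/g, so ω² = g tanθ / r = g/(L cosθ).
ω = √(g/(L cosθ)) = √(10.0/(1.01 × 0.7385)) = √13.41 = 3.662 rad/s.
Period = 2π/ω = 1.716 s.

1.72 s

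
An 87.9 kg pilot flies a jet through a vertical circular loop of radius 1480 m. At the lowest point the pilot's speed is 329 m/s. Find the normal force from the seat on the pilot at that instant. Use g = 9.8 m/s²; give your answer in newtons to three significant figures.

7290 N

At the lowest point, N points up (toward the centre) and the weight mg points down (away from the centre), so the net inward force is N − mg = mv²/r.
N = m(v²/r + g) = 87.9 × ((329)²/1480 + 9.8) = 87.9 × (73.14 + 9.8) = 87.9 × 82.94 = 7290 N.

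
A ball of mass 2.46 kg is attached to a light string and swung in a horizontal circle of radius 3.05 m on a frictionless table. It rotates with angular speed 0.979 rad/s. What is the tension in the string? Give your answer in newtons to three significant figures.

v = ωr = 0.979 × 3.05 = 2.986 m/s.
The tension is the only horizontal force, so it supplies the full centripetal force: T = m v²/r = 2.46 × (2.986)²/3.05 = 2.46 × 8.916/3.05 = 7.191 N.

7.19 N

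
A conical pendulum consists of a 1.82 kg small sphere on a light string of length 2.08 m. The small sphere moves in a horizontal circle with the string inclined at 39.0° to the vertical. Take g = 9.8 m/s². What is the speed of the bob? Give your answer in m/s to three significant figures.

3.22 m/s

The radius of the circle is r = L sinθ = 2.08 × sin 39.0° = 1.309 m.
Horizontally T sinθ = mv²/r and vertically T cosθ = mg, so tanθ = v²/(rg).
v = √(r g tanθ) = √(1.309 × 9.8 × 0.8098) = √10.39 = 3.223 m/s.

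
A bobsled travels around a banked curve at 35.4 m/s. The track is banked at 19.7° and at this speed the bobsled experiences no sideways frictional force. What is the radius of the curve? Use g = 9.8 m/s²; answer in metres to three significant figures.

Frictionless banking: tanθ = v²/(rg), so r = v²/(g tanθ).
r = (35.4)²/(9.8 × tan 19.7°) = 1253/(9.8 × 0.3581) = 1253/3.509 = 357.1 m.

357 m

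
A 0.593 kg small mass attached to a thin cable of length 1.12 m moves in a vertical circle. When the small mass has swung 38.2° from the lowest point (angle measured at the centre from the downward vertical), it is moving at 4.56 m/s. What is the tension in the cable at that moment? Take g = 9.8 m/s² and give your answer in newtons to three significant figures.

15.6 N

Take the radial direction toward the centre of the circle as positive. The component of the weight along the string toward the centre is −mg cos φ (φ measured from the bottom), so Newton's second law along the string gives T − mg cos φ = m v²/r.
cos 38.2° = 0.7859, so T = m(v²/r + g cos φ) = 0.593 × ((4.56)²/1.12 + 9.8 × 0.7859) = 0.593 × (18.57 + (7.701)) = 0.593 × 26.27 = 15.58 N.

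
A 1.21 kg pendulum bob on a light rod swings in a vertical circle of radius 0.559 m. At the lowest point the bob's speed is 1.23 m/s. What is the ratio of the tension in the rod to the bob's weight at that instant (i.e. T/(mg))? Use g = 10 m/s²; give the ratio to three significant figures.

1.27

At the bottom, T − mg = mv²/r, so T = m(v²/r + g) and T/(mg) = v²/(rg) + 1 = (1.23)²/(0.559 × 10.0) + 1 = 0.2706 + 1 = 1.271.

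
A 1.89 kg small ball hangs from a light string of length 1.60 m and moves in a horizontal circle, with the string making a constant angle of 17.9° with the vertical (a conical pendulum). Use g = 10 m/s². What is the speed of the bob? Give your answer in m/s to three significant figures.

1.26 m/s

The radius of the circle is r = L sinθ = 1.60 × sin 17.9° = 0.4918 m.
Horizontally T sinθ = mv²/r and vertically T cosθ = mg, so tanθ = v²/(rg).
v = √(r g tanθ) = √(0.4918 × 10.0 × 0.3230) = √1.588 = 1.260 m/s.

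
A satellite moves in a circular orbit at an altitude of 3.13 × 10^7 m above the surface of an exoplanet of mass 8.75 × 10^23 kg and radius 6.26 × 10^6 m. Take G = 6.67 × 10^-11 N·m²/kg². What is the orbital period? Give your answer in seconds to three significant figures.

189000 s

r = R + h = 6.26 × 10^6 + 3.13 × 10^7 = 3.756 × 10^7 m. Gravity provides the centripetal force: G M m / r² = m v² / r ⇒ v = √(GM/r) = 1247 m/s.
T = 2πr/v = 2π × 3.756 × 10^7 / 1247 = 189300 s.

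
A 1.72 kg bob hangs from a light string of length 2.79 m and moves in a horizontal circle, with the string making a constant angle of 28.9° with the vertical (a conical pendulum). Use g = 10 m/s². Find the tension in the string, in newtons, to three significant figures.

Vertically the bob has no acceleration, so T cosθ = mg.
T = mg/cosθ = 1.72 × 10.0 / cos 28.9° = 17.20/0.8755 = 19.65 N.

19.6 N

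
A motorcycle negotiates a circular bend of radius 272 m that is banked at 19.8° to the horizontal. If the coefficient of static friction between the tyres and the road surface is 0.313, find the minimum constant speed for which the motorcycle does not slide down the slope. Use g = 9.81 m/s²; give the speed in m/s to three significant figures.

10.6 m/s

At the minimum speed, friction acts up the slope at its limiting value f = μN. Radially (horizontal, toward centre): N sinθ − μN cosθ = mv²/r. Vertically: N cosθ + μN sinθ = mg.
Dividing: v² = r g (sinθ − μcosθ)/(cosθ + μsinθ).
sinθ − μcosθ = 0.3387 − 0.313×0.9409 = 0.04424; cosθ + μsinθ = 0.9409 + 0.313×0.3387 = 1.047.
v² = 272 × 9.81 × 0.04424/1.047 = 112.8 m²/s², so v = 10.62 m/s.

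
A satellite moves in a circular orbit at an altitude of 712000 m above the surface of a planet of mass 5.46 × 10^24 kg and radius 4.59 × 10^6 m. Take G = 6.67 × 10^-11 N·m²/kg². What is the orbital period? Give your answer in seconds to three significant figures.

r = R + h = 4.59 × 10^6 + 712000 = 5.302 × 10^6 m. Gravity provides the centripetal force: G M m / r² = m v² / r ⇒ v = √(GM/r) = 8288 m/s.
T = 2πr/v = 2π × 5.302 × 10^6 / 8288 = 4020 s.

4020 s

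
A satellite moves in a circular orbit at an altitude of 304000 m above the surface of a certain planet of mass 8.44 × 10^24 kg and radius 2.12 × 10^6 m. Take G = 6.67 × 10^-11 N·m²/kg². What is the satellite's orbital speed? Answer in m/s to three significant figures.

Orbital radius r = R + h = 2.12 × 10^6 + 304000 = 2.424 × 10^6 m.
Gravity supplies the centripetal force: G M m / r² = m v² / r, so v = √(GM/r).
v = √(6.67 × 10^-11 × 8.44 × 10^24 / 2.424 × 10^6) = √(2.322 × 10^8) = 15240 m/s.

15200 m/s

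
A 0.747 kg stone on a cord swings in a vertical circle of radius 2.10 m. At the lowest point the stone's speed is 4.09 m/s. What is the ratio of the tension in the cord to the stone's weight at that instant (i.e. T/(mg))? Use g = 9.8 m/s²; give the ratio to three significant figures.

At the bottom, T − mg = mv²/r, so T = m(v²/r + g) and T/(mg) = v²/(rg) + 1 = (4.09)²/(2.10 × 9.8) + 1 = 0.8128 + 1 = 1.813.

1.81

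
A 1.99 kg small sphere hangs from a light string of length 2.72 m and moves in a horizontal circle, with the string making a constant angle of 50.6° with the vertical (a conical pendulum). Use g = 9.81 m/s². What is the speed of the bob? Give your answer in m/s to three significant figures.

The radius of the circle is r = L sinθ = 2.72 × sin 50.6° = 2.102 m.
Horizontally T sinθ = mv²/r and vertically T cosθ = mg, so tanθ = v²/(rg).
v = √(r g tanθ) = √(2.102 × 9.81 × 1.217) = √25.10 = 5.010 m/s.

5.01 m/s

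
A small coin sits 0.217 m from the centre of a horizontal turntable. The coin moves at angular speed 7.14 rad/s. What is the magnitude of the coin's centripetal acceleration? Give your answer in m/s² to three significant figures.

11.1 m/s²

v = ωr = 7.14 × 0.217 = 1.549 m/s.
a_c = v²/r = (1.549)²/0.217 = 2.401/0.217 = 11.06 m/s².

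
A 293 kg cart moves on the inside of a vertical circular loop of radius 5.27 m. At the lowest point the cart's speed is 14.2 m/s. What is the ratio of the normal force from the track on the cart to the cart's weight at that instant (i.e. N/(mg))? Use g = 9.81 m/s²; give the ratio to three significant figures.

4.90

At the bottom, N − mg = mv²/r, so N = m(v²/r + g) and N/(mg) = v²/(rg) + 1 = (14.2)²/(5.27 × 9.81) + 1 = 3.900 + 1 = 4.900.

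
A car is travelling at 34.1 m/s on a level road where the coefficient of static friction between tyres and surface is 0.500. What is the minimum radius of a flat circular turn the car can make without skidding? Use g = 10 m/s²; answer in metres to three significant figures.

At the limit, μ_s m g = m v²/r, so r_min = v²/(μ_s g) = (34.1)²/(0.500 × 10.0) = 1163/5.000 = 232.6 m.

233 m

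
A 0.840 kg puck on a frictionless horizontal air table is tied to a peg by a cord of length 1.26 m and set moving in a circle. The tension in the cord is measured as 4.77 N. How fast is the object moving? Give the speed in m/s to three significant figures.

2.67 m/s

T = m v²/r ⇒ v = √(T r / m) = √(4.77 × 1.26 / 0.840) = √7.155 = 2.675 m/s.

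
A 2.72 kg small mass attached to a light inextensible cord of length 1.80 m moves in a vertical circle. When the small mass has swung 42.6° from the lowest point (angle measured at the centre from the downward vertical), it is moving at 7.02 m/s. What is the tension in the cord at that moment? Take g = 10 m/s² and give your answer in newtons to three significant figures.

Take the radial direction toward the centre of the circle as positive. The component of the weight along the string toward the centre is −mg cos φ (φ measured from the bottom), so Newton's second law along the string gives T − mg cos φ = m v²/r.
cos 42.6° = 0.7361, so T = m(v²/r + g cos φ) = 2.72 × ((7.02)²/1.80 + 10.0 × 0.7361) = 2.72 × (27.38 + (7.361)) = 2.72 × 34.74 = 94.49 N.

94.5 N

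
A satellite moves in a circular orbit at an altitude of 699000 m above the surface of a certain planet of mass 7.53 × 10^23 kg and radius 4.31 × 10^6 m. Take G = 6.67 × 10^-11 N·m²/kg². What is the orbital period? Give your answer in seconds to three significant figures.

r = R + h = 4.31 × 10^6 + 699000 = 5.009 × 10^6 m. Gravity provides the centripetal force: G M m / r² = m v² / r ⇒ v = √(GM/r) = 3167 m/s.
T = 2πr/v = 2π × 5.009 × 10^6 / 3167 = 9939 s.

9940 s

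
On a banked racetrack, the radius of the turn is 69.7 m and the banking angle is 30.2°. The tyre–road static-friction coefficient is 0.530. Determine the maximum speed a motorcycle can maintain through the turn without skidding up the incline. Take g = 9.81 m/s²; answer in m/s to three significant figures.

At the maximum speed, friction acts down the slope at its limiting value f = μN. Radially (horizontal, toward centre): N sinθ + μN cosθ = mv²/r. Vertically: N cosθ − μN sinθ = mg.
Dividing: v² = r g (sinθ + μcosθ)/(cosθ − μsinθ).
sinθ + μcosθ = 0.5030 + 0.530×0.8643 = 0.9611; cosθ − μsinθ = 0.8643 − 0.530×0.5030 = 0.5977.
v² = 69.7 × 9.81 × 0.9611/0.5977 = 1100 m²/s², so v = 33.16 m/s.

33.2 m/s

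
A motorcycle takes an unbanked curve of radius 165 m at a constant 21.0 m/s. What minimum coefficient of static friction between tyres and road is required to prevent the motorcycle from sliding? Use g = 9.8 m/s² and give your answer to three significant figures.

Friction provides the centripetal force: μ_s m g = m v²/r, so μ_s = v²/(g r) = (21.00)²/(9.8 × 165) = 441.0/1617 = 0.2727.

0.273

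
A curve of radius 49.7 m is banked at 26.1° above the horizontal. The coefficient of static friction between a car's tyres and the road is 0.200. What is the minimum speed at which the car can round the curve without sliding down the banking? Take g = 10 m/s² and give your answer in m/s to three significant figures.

11.5 m/s

At the minimum speed, friction acts up the slope at its limiting value f = μN. Radially (horizontal, toward centre): N sinθ − μN cosθ = mv²/r. Vertically: N cosθ + μN sinθ = mg.
Dividing: v² = r g (sinθ − μcosθ)/(cosθ + μsinθ).
sinθ − μcosθ = 0.4399 − 0.200×0.8980 = 0.2603; cosθ + μsinθ = 0.8980 + 0.200×0.4399 = 0.9860.
v² = 49.7 × 10.0 × 0.2603/0.9860 = 131.2 m²/s², so v = 11.46 m/s.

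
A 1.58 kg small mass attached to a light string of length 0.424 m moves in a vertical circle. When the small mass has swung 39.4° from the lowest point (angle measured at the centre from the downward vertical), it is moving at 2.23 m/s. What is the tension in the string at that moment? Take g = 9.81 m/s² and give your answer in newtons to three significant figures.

Take the radial direction toward the centre of the circle as positive. The component of the weight along the string toward the centre is −mg cos φ (φ measured from the bottom), so Newton's second law along the string gives T − mg cos φ = m v²/r.
cos 39.4° = 0.7727, so T = m(v²/r + g cos φ) = 1.58 × ((2.23)²/0.424 + 9.81 × 0.7727) = 1.58 × (11.73 + (7.581)) = 1.58 × 19.31 = 30.51 N.

30.5 N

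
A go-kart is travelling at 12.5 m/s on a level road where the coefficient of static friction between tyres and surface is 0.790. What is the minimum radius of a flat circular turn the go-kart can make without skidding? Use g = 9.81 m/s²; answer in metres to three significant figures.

20.2 m

At the limit, μ_s m g = m v²/r, so r_min = v²/(μ_s g) = (12.5)²/(0.790 × 9.81) = 156.2/7.750 = 20.16 m.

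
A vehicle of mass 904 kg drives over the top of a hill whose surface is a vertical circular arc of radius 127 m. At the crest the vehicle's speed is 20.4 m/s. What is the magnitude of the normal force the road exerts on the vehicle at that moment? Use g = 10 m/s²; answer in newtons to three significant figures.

At the crest the centripetal acceleration points downward (toward the centre of the arc), so mg − N = mv²/r.
N = m(g − v²/r) = 904 × (10.0 − (20.4)²/127) = 904 × (10.0 − 3.277) = 904 × 6.723 = 6078 N.

6080 N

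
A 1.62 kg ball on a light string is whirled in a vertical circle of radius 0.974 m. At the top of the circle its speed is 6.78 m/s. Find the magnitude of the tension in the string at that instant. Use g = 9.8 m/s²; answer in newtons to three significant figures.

60.6 N

At the top, both T and the weight mg point inward (toward the centre), so T + mg = mv²/r.
T = m(v²/r − g) = 1.62 × ((6.78)²/0.974 − 9.8) = 1.62 × (47.20 − 9.8) = 1.62 × 37.40 = 60.58 N.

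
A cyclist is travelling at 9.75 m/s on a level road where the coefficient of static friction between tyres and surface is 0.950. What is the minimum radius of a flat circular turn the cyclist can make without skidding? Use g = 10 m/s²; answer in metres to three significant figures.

10.0 m

At the limit, μ_s m g = m v²/r, so r_min = v²/(μ_s g) = (9.75)²/(0.950 × 10.0) = 95.06/9.500 = 10.01 m.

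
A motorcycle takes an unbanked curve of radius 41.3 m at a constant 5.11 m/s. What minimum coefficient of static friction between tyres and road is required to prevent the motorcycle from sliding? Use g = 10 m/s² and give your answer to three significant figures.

0.0632

Friction provides the centripetal force: μ_s m g = m v²/r, so μ_s = v²/(g r) = (5.110)²/(10.0 × 41.3) = 26.11/413.0 = 0.06323.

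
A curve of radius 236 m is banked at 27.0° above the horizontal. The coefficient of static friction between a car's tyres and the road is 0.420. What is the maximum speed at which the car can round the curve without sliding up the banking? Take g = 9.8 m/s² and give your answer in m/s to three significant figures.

52.3 m/s

At the maximum speed, friction acts down the slope at its limiting value f = μN. Radially (horizontal, toward centre): N sinθ + μN cosθ = mv²/r. Vertically: N cosθ − μN sinθ = mg.
Dividing: v² = r g (sinθ + μcosθ)/(cosθ − μsinθ).
sinθ + μcosθ = 0.4540 + 0.420×0.8910 = 0.8282; cosθ − μsinθ = 0.8910 − 0.420×0.4540 = 0.7003.
v² = 236 × 9.8 × 0.8282/0.7003 = 2735 m²/s², so v = 52.30 m/s.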